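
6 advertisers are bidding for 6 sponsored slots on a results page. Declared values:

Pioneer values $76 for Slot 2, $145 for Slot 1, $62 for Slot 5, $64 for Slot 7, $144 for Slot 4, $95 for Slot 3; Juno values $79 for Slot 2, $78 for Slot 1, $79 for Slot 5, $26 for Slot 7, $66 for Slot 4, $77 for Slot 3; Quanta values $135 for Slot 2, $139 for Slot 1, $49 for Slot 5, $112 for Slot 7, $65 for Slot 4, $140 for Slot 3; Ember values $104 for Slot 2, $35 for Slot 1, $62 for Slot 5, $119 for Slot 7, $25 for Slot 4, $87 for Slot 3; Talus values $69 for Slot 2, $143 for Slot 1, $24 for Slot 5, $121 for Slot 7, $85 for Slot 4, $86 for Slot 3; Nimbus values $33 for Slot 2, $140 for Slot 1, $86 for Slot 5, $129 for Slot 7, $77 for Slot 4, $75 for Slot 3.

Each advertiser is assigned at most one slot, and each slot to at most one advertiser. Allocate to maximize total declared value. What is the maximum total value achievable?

This is the linear assignment problem.
Optimal: Pioneer→Slot 4 ($144), Juno→Slot 5 ($79), Quanta→Slot 3 ($140), Ember→Slot 2 ($104), Talus→Slot 1 ($143), Nimbus→Slot 7 ($129) — total 144+79+140+104+143+129 = $739.
Row-greedy (each advertiser in turn takes its best remaining slot) gives $654, worse by 85.

Maximum total: $739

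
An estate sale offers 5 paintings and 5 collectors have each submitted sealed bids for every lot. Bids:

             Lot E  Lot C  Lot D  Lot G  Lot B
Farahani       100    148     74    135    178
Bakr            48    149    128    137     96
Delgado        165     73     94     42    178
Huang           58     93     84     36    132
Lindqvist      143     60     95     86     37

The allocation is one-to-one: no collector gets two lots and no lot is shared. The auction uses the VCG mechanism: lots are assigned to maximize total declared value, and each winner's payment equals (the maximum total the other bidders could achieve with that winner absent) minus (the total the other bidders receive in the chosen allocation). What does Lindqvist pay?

Lindqvist pays $35.

Efficient allocation: Farahani→Lot C ($148), Bakr→Lot G ($137), Delgado→Lot B ($178), Huang→Lot D ($84), Lindqvist→Lot E ($143); total welfare W = $690.
Lindqvist receives Lot E at value $143, so the others get W − 143 = $547.
Without Lindqvist: best allocation of the remaining 4 bidders over all 5 lots is Farahani→Lot C ($148), Bakr→Lot G ($137), Delgado→Lot E ($165), Huang→Lot B ($132), total $582.
VCG payment = (others' best without Lindqvist) − (others' welfare with Lindqvist) = 582 − 547 = $35.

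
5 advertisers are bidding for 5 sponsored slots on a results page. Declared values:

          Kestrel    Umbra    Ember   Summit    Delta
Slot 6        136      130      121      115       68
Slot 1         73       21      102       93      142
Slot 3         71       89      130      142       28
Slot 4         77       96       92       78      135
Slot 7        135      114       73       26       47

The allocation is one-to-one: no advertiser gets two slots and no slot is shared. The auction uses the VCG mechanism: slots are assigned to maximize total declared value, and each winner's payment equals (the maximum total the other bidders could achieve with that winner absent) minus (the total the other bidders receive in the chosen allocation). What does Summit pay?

Efficient allocation: Kestrel→Slot 7 ($135), Umbra→Slot 6 ($130), Ember→Slot 1 ($102), Summit→Slot 3 ($142), Delta→Slot 4 ($135); total welfare W = $644.
Summit receives Slot 3 at value $142, so the others get W − 142 = $502.
Without Summit: best allocation of the remaining 4 bidders over all 5 slots is Kestrel→Slot 7 ($135), Umbra→Slot 6 ($130), Ember→Slot 3 ($130), Delta→Slot 1 ($142), total $537.
VCG payment = (others' best without Summit) − (others' welfare with Summit) = 537 − 502 = $35.

Summit pays $35.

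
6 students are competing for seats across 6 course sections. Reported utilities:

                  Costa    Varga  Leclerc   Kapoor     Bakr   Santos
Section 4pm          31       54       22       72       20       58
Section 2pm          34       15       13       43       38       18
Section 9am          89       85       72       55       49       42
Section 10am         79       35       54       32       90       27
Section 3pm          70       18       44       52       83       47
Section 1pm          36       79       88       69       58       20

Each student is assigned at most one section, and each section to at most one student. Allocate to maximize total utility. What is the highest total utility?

Max total: 436 points

Treat this as an assignment problem: match each student to one section.
Optimal: Costa→Section 10am (79 points), Varga→Section 9am (85 points), Leclerc→Section 1pm (88 points), Kapoor→Section 2pm (43 points), Bakr→Section 3pm (83 points), Santos→Section 4pm (58 points) — total 79+85+88+43+83+58 = 436 points.
Max-entry greedy (repeatedly take the single best remaining cell) gives 401 points, worse by 35.
Next-best assignment: Costa→Section 3pm, Varga→Section 9am, Leclerc→Section 1pm, Kapoor→Section 2pm, Bakr→Section 10am, Santos→Section 4pm = 434 points.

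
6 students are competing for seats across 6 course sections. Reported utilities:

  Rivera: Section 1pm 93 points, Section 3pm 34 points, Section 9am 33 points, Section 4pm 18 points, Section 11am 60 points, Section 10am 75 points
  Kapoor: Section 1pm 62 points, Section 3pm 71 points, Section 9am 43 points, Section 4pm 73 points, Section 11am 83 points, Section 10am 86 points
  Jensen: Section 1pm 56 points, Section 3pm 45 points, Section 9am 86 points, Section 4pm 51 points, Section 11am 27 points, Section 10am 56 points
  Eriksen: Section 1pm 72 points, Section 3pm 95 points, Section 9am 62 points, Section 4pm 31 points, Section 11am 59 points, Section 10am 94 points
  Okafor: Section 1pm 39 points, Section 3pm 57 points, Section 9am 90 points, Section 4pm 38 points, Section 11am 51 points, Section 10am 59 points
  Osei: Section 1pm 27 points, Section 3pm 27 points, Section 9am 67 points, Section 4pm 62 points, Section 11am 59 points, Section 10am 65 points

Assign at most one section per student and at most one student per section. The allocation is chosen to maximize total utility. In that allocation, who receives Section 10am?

Jensen receives Section 10am.

Optimal: Rivera→Section 1pm (93 points), Kapoor→Section 11am (83 points), Jensen→Section 10am (56 points), Eriksen→Section 3pm (95 points), Okafor→Section 9am (90 points), Osei→Section 4pm (62 points) — total 93+83+56+95+90+62 = 479 points.
Column-greedy (each section in turn goes to its best remaining student) gives 466 points, worse by 13.
Next-best assignment: Rivera→Section 1pm, Kapoor→Section 11am, Jensen→Section 9am, Eriksen→Section 3pm, Okafor→Section 10am, Osei→Section 4pm = 478 points.
Swapping Eriksen↔Kapoor (Eriksen→Section 11am 59 points, Kapoor→Section 3pm 71 points) loses 48.
Jensen's own top section is Section 9am (86 points), but forcing Jensen→Section 9am and reassigning the rest optimally gives only 478 points — worse by 1.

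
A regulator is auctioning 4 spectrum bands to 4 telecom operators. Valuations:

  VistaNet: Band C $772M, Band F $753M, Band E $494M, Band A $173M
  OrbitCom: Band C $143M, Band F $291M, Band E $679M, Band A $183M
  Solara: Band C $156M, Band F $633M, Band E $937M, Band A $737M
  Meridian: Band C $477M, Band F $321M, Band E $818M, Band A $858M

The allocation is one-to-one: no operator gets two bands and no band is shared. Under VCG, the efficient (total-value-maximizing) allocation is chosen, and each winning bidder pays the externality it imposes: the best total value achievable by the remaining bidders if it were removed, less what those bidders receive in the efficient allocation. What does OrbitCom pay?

Efficient allocation: VistaNet→Band C ($772M), OrbitCom→Band E ($679M), Solara→Band F ($633M), Meridian→Band A ($858M); total welfare W = $2942M.
OrbitCom receives Band E at value $679M, so the others get W − 679 = $2263M.
Without OrbitCom: best allocation of the remaining 3 bidders over all 4 bands is VistaNet→Band C ($772M), Solara→Band E ($937M), Meridian→Band A ($858M), total $2567M.
VCG payment = (others' best without OrbitCom) − (others' welfare with OrbitCom) = 2567 − 2263 = $304M.

OrbitCom pays $304M.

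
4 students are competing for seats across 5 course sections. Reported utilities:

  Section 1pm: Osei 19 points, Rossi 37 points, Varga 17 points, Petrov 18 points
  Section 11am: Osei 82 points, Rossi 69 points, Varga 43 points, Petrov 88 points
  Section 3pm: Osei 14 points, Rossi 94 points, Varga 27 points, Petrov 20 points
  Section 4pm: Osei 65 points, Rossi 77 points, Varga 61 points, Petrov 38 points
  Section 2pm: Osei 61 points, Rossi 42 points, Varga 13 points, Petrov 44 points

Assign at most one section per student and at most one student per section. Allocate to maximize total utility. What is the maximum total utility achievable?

This is the linear assignment problem.
Optimal: Osei→Section 2pm (61 points), Rossi→Section 3pm (94 points), Varga→Section 4pm (61 points), Petrov→Section 11am (88 points) — total 61+94+61+88 = 304 points.
Row-greedy (each student in turn takes its best remaining section) gives 281 points, worse by 23.
Every other assignment is strictly worse.

Maximum total: 304 points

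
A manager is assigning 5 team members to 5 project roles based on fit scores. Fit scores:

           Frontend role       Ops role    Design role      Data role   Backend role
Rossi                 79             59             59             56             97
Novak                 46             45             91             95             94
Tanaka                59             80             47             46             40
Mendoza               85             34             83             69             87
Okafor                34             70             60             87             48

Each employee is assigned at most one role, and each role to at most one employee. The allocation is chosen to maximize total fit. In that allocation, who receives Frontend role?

Mendoza receives Frontend role.

Optimal: Rossi→Backend role (97 pts), Novak→Design role (91 pts), Tanaka→Ops role (80 pts), Mendoza→Frontend role (85 pts), Okafor→Data role (87 pts) — total 97+91+80+85+87 = 440 pts.
Row-greedy (each employee in turn takes its best remaining role) gives 417 pts, worse by 23.
Next-best assignment: Rossi→Frontend role, Novak→Design role, Tanaka→Ops role, Mendoza→Backend role, Okafor→Data role = 424 pts.
Mendoza's own top role is Backend role (87 pts), but forcing Mendoza→Backend role and reassigning the rest optimally gives only 424 pts — worse by 16.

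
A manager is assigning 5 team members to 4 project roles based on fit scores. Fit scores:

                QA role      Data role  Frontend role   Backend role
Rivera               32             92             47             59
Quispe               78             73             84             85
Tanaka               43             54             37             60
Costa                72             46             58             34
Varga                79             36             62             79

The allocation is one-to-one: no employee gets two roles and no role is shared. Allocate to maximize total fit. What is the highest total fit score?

This is the linear assignment problem.
Optimal: Costa→QA role (72 pts), Rivera→Data role (92 pts), Quispe→Frontend role (84 pts), Varga→Backend role (79 pts) — total 72+92+84+79 = 327 pts.
Row-greedy (each employee in turn takes its best remaining role) gives 278 pts, worse by 49.
Every other assignment is strictly worse.

Max total: 327 pts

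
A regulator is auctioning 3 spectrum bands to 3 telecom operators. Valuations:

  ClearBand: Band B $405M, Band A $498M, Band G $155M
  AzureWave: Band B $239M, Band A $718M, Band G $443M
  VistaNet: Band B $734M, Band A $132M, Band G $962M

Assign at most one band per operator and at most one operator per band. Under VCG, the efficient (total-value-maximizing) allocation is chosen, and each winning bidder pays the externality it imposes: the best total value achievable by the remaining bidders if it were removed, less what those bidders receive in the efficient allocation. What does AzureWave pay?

Efficient allocation: ClearBand→Band B ($405M), AzureWave→Band A ($718M), VistaNet→Band G ($962M); total welfare W = $2085M.
AzureWave receives Band A at value $718M, so the others get W − 718 = $1367M.
Without AzureWave: best allocation of the remaining 2 bidders over all 3 bands is ClearBand→Band A ($498M), VistaNet→Band G ($962M), total $1460M.
VCG payment = (others' best without AzureWave) − (others' welfare with AzureWave) = 1460 − 1367 = $93M.

AzureWave pays $93M.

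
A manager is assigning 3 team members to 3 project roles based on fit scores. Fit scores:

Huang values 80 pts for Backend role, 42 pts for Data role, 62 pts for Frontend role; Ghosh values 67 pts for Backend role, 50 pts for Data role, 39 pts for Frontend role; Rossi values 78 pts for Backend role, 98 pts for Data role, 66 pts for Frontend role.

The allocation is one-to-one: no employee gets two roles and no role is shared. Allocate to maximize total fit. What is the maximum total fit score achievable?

Optimal: Huang→Frontend role (62 pts), Ghosh→Backend role (67 pts), Rossi→Data role (98 pts) — total 62+67+98 = 227 pts.
Max-entry greedy (repeatedly take the single best remaining cell) gives 217 pts, worse by 10.
Swapping Ghosh↔Rossi (Ghosh→Data role 50 pts, Rossi→Backend role 78 pts) loses 37.

Maximum total: 227 pts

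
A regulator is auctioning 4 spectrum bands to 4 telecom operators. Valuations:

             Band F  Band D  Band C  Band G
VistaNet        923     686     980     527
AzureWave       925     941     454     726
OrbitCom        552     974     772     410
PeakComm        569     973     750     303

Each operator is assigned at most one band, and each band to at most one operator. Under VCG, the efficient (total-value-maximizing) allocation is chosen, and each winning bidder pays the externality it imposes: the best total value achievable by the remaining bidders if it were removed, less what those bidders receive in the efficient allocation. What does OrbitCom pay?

OrbitCom pays $256M.

Efficient allocation: VistaNet→Band F ($923M), AzureWave→Band G ($726M), OrbitCom→Band C ($772M), PeakComm→Band D ($973M); total welfare W = $3394M.
OrbitCom receives Band C at value $772M, so the others get W − 772 = $2622M.
Without OrbitCom: best allocation of the remaining 3 bidders over all 4 bands is VistaNet→Band C ($980M), AzureWave→Band F ($925M), PeakComm→Band D ($973M), total $2878M.
VCG payment = (others' best without OrbitCom) − (others' welfare with OrbitCom) = 2878 − 2622 = $256M.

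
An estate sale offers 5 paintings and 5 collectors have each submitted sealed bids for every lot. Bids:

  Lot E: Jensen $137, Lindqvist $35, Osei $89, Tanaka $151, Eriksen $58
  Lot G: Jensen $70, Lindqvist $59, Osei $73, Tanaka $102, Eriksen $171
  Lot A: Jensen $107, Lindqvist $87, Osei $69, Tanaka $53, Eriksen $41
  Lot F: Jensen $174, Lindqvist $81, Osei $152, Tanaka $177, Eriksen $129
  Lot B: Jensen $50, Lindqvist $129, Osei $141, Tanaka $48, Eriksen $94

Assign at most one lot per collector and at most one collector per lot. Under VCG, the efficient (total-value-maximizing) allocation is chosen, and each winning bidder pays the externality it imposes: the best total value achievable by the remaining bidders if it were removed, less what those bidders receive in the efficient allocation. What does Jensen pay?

Efficient allocation: Jensen→Lot F ($174), Lindqvist→Lot A ($87), Osei→Lot B ($141), Tanaka→Lot E ($151), Eriksen→Lot G ($171); total welfare W = $724.
Jensen receives Lot F at value $174, so the others get W − 174 = $550.
Without Jensen: best allocation of the remaining 4 bidders over all 5 lots is Lindqvist→Lot B ($129), Osei→Lot F ($152), Tanaka→Lot E ($151), Eriksen→Lot G ($171), total $603.
VCG payment = (others' best without Jensen) − (others' welfare with Jensen) = 603 − 550 = $53.

Jensen pays $53.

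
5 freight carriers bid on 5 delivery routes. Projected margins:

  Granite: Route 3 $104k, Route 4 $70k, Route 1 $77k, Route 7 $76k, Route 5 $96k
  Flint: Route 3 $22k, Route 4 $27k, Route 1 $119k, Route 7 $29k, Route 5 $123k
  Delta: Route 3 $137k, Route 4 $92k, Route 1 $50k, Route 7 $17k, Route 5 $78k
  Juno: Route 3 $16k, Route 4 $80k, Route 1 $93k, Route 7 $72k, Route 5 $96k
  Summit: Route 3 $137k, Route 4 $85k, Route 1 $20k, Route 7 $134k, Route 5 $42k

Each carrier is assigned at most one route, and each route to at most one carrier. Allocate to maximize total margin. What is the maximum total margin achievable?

Maximum total: $566k

Optimal: Granite→Route 5 ($96k), Flint→Route 1 ($119k), Delta→Route 3 ($137k), Juno→Route 4 ($80k), Summit→Route 7 ($134k) — total 96+119+137+80+134 = $566k.
Swapping Flint↔Summit (Flint→Route 7 $29k, Summit→Route 1 $20k) loses 204.
Every other assignment is strictly worse.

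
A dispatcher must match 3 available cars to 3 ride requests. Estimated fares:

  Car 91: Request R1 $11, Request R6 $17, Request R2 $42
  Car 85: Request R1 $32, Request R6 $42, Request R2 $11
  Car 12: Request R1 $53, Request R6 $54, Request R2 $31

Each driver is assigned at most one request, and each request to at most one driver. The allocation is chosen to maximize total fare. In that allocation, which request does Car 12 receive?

Car 12 receives Request R1.

Treat this as an assignment problem: match each driver to one request.
Optimal: Car 91→Request R2 ($42), Car 85→Request R6 ($42), Car 12→Request R1 ($53) — total 42+42+53 = $137.
Max-entry greedy (repeatedly take the single best remaining cell) gives $128, worse by 9.
Next-best assignment: Car 91→Request R2, Car 85→Request R1, Car 12→Request R6 = $128.
Car 12's own top request is Request R6 ($54), but forcing Car 12→Request R6 and reassigning the rest optimally gives only $128 — worse by 9.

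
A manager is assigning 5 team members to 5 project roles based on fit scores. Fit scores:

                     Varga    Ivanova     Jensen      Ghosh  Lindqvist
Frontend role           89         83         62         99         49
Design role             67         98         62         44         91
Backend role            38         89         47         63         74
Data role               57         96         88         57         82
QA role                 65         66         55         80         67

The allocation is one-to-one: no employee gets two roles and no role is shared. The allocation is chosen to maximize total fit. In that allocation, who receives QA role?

This is the linear assignment problem.
Optimal: Varga→Frontend role (89 pts), Ivanova→Backend role (89 pts), Jensen→Data role (88 pts), Ghosh→QA role (80 pts), Lindqvist→Design role (91 pts) — total 89+89+88+80+91 = 437 pts.
Column-greedy (each role in turn goes to its best remaining employee) gives 424 pts, worse by 13.
Ghosh's own top role is Frontend role (99 pts), but forcing Ghosh→Frontend role and reassigning the rest optimally gives only 432 pts — worse by 5.

Ghosh receives QA role.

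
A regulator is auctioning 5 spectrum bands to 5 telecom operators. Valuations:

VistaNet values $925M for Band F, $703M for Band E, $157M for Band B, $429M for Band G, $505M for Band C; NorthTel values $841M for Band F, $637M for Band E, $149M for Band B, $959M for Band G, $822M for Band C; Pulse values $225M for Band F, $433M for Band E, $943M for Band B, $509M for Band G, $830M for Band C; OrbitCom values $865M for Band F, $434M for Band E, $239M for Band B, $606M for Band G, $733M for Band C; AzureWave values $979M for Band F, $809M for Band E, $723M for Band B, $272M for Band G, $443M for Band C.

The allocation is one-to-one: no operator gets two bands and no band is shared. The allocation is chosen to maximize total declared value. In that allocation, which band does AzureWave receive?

Optimal: VistaNet→Band F ($925M), NorthTel→Band G ($959M), Pulse→Band B ($943M), OrbitCom→Band C ($733M), AzureWave→Band E ($809M) — total 925+959+943+733+809 = $4369M.
Max-entry greedy (repeatedly take the single best remaining cell) gives $4317M, worse by 52.
No other one-to-one assignment exceeds $4369M.
AzureWave's own top band is Band F ($979M), but forcing AzureWave→Band F and reassigning the rest optimally gives only $4317M — worse by 52.

AzureWave receives Band E.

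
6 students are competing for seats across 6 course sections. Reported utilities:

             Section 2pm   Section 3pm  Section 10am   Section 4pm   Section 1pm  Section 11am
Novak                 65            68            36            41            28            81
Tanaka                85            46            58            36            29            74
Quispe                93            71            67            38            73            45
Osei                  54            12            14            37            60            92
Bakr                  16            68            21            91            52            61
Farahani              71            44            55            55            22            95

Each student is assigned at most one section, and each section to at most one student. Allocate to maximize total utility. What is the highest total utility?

Maximum total: 466 points

Optimal: Novak→Section 3pm (68 points), Tanaka→Section 2pm (85 points), Quispe→Section 10am (67 points), Osei→Section 1pm (60 points), Bakr→Section 4pm (91 points), Farahani→Section 11am (95 points) — total 68+85+67+60+91+95 = 466 points.
Column-greedy (each section in turn goes to its best remaining student) gives 465 points, worse by 1.
Next-best assignment: Novak→Section 3pm, Tanaka→Section 10am, Quispe→Section 2pm, Osei→Section 1pm, Bakr→Section 4pm, Farahani→Section 11am = 465 points.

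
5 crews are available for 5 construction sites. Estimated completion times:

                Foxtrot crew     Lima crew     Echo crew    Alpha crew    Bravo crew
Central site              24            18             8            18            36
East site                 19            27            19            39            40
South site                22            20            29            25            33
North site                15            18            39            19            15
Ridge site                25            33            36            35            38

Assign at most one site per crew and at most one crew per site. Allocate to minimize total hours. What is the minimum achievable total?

This is a one-to-one assignment (minimum-cost bipartite matching).
Optimal: Foxtrot crew→East site (19 hours), Lima crew→South site (20 hours), Echo crew→Central site (8 hours), Alpha crew→Ridge site (35 hours), Bravo crew→North site (15 hours) — total 19+20+8+35+15 = 97 hours.
Row-greedy (each crew in turn takes its cheapest remaining site) gives 115 hours, worse by 18.
Swapping Foxtrot crew↔Alpha crew (Foxtrot crew→Ridge site 25 hours, Alpha crew→East site 39 hours) adds 10.
No other one-to-one assignment undercuts 97 hours.

Min total: 97 hours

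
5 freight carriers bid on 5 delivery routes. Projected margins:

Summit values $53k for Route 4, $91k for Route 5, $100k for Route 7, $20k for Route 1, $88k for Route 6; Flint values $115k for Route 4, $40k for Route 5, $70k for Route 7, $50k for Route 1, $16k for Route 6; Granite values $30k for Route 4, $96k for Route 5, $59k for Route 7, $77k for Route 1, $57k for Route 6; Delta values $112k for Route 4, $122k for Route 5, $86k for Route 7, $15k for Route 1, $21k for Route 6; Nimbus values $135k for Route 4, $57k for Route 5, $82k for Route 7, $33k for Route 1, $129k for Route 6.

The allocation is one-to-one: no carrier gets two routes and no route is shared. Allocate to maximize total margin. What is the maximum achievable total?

Optimal: Summit→Route 7 ($100k), Flint→Route 4 ($115k), Granite→Route 1 ($77k), Delta→Route 5 ($122k), Nimbus→Route 6 ($129k) — total 100+115+77+122+129 = $543k.
Column-greedy (each route in turn goes to its best remaining carrier) gives $450k, worse by 93.
Next-best assignment: Summit→Route 5, Flint→Route 4, Granite→Route 1, Delta→Route 7, Nimbus→Route 6 = $498k.

Max total: $543k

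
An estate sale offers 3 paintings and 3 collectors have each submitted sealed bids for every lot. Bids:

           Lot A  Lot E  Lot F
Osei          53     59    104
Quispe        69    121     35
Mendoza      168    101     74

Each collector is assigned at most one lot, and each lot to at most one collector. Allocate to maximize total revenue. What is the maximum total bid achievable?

Max total: $393

This is a one-to-one assignment (maximum-weight bipartite matching).
Optimal: Osei→Lot F ($104), Quispe→Lot E ($121), Mendoza→Lot A ($168) — total 104+121+168 = $393.
Every other assignment is strictly worse.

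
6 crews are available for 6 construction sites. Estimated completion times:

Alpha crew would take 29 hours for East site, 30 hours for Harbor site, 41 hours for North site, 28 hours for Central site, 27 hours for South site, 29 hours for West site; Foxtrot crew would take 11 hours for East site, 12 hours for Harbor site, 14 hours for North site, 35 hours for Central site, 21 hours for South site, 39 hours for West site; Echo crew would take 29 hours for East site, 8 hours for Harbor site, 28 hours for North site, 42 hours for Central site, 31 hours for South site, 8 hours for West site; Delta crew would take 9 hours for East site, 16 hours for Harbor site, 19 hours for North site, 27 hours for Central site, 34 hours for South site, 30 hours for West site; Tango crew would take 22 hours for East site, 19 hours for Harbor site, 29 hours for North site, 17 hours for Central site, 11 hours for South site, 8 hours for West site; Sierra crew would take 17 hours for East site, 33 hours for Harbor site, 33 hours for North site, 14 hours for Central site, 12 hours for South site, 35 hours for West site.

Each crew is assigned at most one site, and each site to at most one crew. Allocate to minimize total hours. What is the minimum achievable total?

Min total: 79 hours

Optimal: Alpha crew→Central site (28 hours), Foxtrot crew→North site (14 hours), Echo crew→Harbor site (8 hours), Delta crew→East site (9 hours), Tango crew→West site (8 hours), Sierra crew→South site (12 hours) — total 28+14+8+9+8+12 = 79 hours.
Row-greedy (each crew in turn takes its cheapest remaining site) gives 87 hours, worse by 8.
Checked against all permutations: 79 hours is optimal.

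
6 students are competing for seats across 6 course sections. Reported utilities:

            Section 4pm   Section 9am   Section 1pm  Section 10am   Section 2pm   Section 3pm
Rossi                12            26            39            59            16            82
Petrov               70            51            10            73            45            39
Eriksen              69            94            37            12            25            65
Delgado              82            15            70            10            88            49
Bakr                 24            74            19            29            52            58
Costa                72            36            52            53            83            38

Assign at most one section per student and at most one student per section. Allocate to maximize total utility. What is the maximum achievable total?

Max total: 451 points

Optimal: Rossi→Section 3pm (82 points), Petrov→Section 10am (73 points), Eriksen→Section 4pm (69 points), Delgado→Section 1pm (70 points), Bakr→Section 9am (74 points), Costa→Section 2pm (83 points) — total 82+73+69+70+74+83 = 451 points.
Row-greedy (each student in turn takes its best remaining section) gives 413 points, worse by 38.
Next-best assignment: Rossi→Section 3pm, Petrov→Section 10am, Eriksen→Section 9am, Delgado→Section 1pm, Bakr→Section 2pm, Costa→Section 4pm = 443 points.
Swapping Delgado↔Bakr (Delgado→Section 9am 15 points, Bakr→Section 1pm 19 points) loses 110.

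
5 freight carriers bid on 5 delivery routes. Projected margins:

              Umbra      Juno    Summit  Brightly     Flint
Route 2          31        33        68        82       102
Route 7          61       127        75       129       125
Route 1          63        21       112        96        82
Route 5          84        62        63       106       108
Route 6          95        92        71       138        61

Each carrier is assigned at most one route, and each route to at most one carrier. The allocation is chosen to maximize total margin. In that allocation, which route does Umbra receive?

Umbra receives Route 5.

Treat this as an assignment problem: match each carrier to one route.
Optimal: Umbra→Route 5 ($84k), Juno→Route 7 ($127k), Summit→Route 1 ($112k), Brightly→Route 6 ($138k), Flint→Route 2 ($102k) — total 84+127+112+138+102 = $563k.
Column-greedy (each route in turn goes to its best remaining carrier) gives $519k, worse by 44.
Umbra's own top route is Route 6 ($95k), but forcing Umbra→Route 6 and reassigning the rest optimally gives only $542k — worse by 21.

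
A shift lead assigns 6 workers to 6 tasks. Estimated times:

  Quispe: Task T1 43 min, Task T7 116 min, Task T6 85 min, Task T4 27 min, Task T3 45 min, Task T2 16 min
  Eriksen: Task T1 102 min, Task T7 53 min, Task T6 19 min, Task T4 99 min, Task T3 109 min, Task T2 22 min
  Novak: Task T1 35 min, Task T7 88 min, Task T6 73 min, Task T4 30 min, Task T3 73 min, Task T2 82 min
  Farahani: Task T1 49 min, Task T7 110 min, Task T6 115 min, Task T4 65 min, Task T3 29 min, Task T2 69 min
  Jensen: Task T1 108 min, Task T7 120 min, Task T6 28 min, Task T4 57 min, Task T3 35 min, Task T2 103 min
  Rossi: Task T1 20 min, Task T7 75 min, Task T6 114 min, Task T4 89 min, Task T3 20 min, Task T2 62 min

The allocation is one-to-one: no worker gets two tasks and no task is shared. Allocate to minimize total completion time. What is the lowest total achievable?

Minimum total: 176 min

This is the linear assignment problem.
Optimal: Quispe→Task T2 (16 min), Eriksen→Task T7 (53 min), Novak→Task T4 (30 min), Farahani→Task T3 (29 min), Jensen→Task T6 (28 min), Rossi→Task T1 (20 min) — total 16+53+30+29+28+20 = 176 min.
Row-greedy (each worker in turn takes its cheapest remaining task) gives 277 min, worse by 101.
Next-best assignment: Quispe→Task T2, Eriksen→Task T7, Novak→Task T4, Farahani→Task T1, Jensen→Task T6, Rossi→Task T3 = 196 min.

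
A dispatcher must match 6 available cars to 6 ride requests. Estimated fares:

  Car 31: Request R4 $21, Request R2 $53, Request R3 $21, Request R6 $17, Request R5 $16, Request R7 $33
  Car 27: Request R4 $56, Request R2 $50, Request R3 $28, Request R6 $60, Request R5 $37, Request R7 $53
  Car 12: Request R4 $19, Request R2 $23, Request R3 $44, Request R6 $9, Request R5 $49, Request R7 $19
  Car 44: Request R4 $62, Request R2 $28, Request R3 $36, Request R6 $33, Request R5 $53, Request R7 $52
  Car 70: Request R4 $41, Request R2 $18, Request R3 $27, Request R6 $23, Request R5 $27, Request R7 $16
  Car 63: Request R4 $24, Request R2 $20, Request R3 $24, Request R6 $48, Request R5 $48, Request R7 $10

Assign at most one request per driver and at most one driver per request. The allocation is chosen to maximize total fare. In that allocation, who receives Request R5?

Car 63 receives Request R5.

Optimal: Car 31→Request R2 ($53), Car 27→Request R6 ($60), Car 12→Request R3 ($44), Car 44→Request R7 ($52), Car 70→Request R4 ($41), Car 63→Request R5 ($48) — total 53+60+44+52+41+48 = $298.
Max-entry greedy (repeatedly take the single best remaining cell) gives $261, worse by 37.
Every other assignment is strictly worse.
Car 63's own top request is Request R6 ($48), but forcing Car 63→Request R6 and reassigning the rest optimally gives only $292 — worse by 6.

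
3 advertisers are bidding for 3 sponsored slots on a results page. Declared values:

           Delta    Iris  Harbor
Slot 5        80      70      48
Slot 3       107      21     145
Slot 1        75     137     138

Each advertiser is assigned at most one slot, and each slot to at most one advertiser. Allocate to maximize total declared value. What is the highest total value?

Optimal: Delta→Slot 5 ($80), Iris→Slot 1 ($137), Harbor→Slot 3 ($145) — total 80+137+145 = $362.
Row-greedy (each advertiser in turn takes its best remaining slot) gives $292, worse by 70.
Next-best assignment: Delta→Slot 3, Iris→Slot 5, Harbor→Slot 1 = $315.
Swapping Iris↔Harbor (Iris→Slot 3 $21, Harbor→Slot 1 $138) loses 123.

Max total: $362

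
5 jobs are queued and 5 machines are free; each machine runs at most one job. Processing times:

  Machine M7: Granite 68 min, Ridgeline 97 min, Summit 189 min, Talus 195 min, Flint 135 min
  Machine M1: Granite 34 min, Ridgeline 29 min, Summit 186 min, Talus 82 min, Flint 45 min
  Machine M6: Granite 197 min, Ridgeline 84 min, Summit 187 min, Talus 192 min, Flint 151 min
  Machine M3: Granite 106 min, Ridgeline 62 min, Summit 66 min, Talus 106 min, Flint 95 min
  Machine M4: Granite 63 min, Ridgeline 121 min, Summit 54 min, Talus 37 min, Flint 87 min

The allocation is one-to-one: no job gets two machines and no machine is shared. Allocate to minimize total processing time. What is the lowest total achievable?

This is the linear assignment problem.
Optimal: Granite→Machine M7 (68 min), Ridgeline→Machine M6 (84 min), Summit→Machine M3 (66 min), Talus→Machine M4 (37 min), Flint→Machine M1 (45 min) — total 68+84+66+37+45 = 300 min.
Column-greedy (each machine in turn goes to its cheapest remaining job) gives 351 min, worse by 51.
Next-best assignment: Granite→Machine M7, Ridgeline→Machine M1, Summit→Machine M3, Talus→Machine M4, Flint→Machine M6 = 351 min.

Minimum total: 300 min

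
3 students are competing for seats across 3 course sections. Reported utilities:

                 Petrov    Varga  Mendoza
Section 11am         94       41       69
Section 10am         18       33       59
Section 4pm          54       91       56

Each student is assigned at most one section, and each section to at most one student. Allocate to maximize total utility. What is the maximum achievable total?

Maximum total: 244 points

Optimal: Petrov→Section 11am (94 points), Varga→Section 4pm (91 points), Mendoza→Section 10am (59 points) — total 94+91+59 = 244 points.
Next-best assignment: Petrov→Section 11am, Varga→Section 10am, Mendoza→Section 4pm = 183 points.
Swapping Petrov↔Varga (Petrov→Section 4pm 54 points, Varga→Section 11am 41 points) loses 90.
No other one-to-one assignment exceeds 244 points.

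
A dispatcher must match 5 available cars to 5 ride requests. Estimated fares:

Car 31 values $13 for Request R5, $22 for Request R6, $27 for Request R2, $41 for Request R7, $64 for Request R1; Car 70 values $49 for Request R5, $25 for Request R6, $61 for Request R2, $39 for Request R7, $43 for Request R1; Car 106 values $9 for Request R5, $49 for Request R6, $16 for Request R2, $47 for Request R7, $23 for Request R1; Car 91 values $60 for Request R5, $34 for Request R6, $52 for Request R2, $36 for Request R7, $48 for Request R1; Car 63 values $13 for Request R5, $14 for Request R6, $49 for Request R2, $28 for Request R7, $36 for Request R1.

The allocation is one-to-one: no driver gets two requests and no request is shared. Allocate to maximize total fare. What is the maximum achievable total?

This is the linear assignment problem.
Optimal: Car 31→Request R1 ($64), Car 70→Request R2 ($61), Car 106→Request R6 ($49), Car 91→Request R5 ($60), Car 63→Request R7 ($28) — total 64+61+49+60+28 = $262.
Column-greedy (each request in turn goes to its best remaining driver) gives $247, worse by 15.
No other one-to-one assignment exceeds $262.

Max total: $262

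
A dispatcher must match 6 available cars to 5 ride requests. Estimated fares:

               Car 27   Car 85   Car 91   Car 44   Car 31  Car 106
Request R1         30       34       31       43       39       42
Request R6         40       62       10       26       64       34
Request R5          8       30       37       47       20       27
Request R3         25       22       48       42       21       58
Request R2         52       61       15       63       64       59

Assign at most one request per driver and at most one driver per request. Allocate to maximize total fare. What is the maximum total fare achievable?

This is the linear assignment problem.
Optimal: Car 44→Request R1 ($43), Car 85→Request R6 ($62), Car 91→Request R5 ($37), Car 106→Request R3 ($58), Car 31→Request R2 ($64) — total 43+62+37+58+64 = $264.
Row-greedy (each driver in turn takes its best remaining request) gives $248, worse by 16.

Max total: $264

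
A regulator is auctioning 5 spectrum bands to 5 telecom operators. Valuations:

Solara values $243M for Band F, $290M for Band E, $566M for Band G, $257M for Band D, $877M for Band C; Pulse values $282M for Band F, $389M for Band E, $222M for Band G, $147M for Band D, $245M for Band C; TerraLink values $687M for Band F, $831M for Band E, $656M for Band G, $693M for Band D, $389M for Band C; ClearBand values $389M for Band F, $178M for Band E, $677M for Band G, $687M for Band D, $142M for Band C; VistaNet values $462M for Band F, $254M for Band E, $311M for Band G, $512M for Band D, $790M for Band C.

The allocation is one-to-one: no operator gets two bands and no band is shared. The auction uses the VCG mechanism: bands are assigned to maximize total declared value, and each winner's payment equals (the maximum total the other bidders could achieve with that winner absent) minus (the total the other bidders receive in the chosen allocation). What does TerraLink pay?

Efficient allocation: Solara→Band C ($877M), Pulse→Band F ($282M), TerraLink→Band E ($831M), ClearBand→Band G ($677M), VistaNet→Band D ($512M); total welfare W = $3179M.
TerraLink receives Band E at value $831M, so the others get W − 831 = $2348M.
Without TerraLink: best allocation of the remaining 4 bidders over all 5 bands is Solara→Band C ($877M), Pulse→Band E ($389M), ClearBand→Band G ($677M), VistaNet→Band D ($512M), total $2455M.
VCG payment = (others' best without TerraLink) − (others' welfare with TerraLink) = 2455 − 2348 = $107M.

TerraLink pays $107M.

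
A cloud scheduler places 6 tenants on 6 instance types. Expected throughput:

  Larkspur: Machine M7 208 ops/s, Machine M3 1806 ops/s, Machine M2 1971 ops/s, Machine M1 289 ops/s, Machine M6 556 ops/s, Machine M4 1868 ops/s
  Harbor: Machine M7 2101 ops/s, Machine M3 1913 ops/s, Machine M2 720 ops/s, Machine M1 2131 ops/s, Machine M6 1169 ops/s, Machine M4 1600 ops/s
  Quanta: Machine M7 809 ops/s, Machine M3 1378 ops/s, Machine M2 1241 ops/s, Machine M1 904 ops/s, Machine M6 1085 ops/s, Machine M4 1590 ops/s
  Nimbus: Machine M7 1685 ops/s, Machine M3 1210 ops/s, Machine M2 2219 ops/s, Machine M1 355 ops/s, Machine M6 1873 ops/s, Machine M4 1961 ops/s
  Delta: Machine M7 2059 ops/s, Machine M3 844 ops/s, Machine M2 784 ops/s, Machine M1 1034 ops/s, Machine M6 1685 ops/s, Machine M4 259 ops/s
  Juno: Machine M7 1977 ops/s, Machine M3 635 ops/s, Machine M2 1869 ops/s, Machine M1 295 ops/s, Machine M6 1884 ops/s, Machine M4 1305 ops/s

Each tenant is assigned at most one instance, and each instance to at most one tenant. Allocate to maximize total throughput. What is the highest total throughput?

Maximum total: 11689 ops/s

Optimal: Larkspur→Machine M3 (1806 ops/s), Harbor→Machine M1 (2131 ops/s), Quanta→Machine M4 (1590 ops/s), Nimbus→Machine M2 (2219 ops/s), Delta→Machine M7 (2059 ops/s), Juno→Machine M6 (1884 ops/s) — total 1806+2131+1590+2219+2059+1884 = 11689 ops/s.
Column-greedy (each instance in turn goes to its best remaining tenant) gives 10634 ops/s, worse by 1055.
Next-best assignment: Larkspur→Machine M4, Harbor→Machine M1, Quanta→Machine M3, Nimbus→Machine M2, Delta→Machine M7, Juno→Machine M6 = 11539 ops/s.
Swapping Delta↔Quanta (Delta→Machine M4 259 ops/s, Quanta→Machine M7 809 ops/s) loses 2581.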